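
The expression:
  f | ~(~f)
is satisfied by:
  {f: True}


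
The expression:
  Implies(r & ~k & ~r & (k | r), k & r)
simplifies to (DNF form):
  True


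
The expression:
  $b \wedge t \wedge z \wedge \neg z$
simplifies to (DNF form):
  $\text{False}$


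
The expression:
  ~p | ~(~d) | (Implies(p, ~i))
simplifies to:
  d | ~i | ~p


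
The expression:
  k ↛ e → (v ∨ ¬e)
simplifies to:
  True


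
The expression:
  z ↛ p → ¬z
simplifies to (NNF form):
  p ∨ ¬z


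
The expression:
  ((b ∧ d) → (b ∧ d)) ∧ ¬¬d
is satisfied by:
  {d: True}


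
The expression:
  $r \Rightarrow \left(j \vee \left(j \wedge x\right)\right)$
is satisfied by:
  {j: True, r: False}
  {r: False, j: False}
  {r: True, j: True}


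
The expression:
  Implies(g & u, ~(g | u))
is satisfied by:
  {g: False, u: False}
  {u: True, g: False}
  {g: True, u: False}


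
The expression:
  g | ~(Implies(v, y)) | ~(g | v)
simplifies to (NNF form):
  g | ~v | ~y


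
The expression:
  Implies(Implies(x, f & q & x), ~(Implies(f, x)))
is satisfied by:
  {x: True, q: False, f: False}
  {f: True, x: True, q: False}
  {x: True, q: True, f: False}
  {f: True, q: False, x: False}
  {f: True, q: True, x: False}


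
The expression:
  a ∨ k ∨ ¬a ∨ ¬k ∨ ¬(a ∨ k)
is always true.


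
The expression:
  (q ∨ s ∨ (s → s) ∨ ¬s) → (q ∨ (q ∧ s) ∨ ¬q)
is always true.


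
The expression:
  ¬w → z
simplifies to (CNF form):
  w ∨ z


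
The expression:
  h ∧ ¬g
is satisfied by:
  {h: True, g: False}


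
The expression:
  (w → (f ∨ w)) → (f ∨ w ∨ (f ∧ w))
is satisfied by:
  {w: True, f: True}
  {w: True, f: False}
  {f: True, w: False}


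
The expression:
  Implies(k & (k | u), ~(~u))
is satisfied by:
  {u: True, k: False}
  {k: False, u: False}
  {k: True, u: True}


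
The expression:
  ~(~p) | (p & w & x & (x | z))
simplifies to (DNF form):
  p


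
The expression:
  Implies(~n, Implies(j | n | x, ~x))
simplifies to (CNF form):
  n | ~x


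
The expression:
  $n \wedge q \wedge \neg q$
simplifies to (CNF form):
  $\text{False}$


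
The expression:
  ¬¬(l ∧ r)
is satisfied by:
  {r: True, l: True}


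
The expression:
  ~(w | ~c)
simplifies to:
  c & ~w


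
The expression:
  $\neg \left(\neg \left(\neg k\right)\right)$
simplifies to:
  $\neg k$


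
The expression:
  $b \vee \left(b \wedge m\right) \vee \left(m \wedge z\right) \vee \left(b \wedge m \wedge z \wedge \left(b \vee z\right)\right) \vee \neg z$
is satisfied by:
  {b: True, m: True, z: False}
  {b: True, m: False, z: False}
  {m: True, b: False, z: False}
  {b: False, m: False, z: False}
  {b: True, z: True, m: True}
  {b: True, z: True, m: False}
  {z: True, m: True, b: False}


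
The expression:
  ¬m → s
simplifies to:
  m ∨ s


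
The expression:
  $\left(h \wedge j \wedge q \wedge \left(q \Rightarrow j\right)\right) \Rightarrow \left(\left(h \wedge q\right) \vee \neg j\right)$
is always true.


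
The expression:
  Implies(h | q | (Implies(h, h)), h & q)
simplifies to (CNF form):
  h & q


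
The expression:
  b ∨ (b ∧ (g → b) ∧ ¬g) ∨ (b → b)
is always true.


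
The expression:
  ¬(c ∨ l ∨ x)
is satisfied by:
  {x: False, l: False, c: False}


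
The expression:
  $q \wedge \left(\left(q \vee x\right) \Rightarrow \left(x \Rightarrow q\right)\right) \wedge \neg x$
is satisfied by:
  {q: True, x: False}


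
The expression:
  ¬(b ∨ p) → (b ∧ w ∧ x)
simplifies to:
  b ∨ p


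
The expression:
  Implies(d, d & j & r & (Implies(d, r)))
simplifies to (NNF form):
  ~d | (j & r)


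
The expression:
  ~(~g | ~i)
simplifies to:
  g & i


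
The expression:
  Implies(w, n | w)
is always true.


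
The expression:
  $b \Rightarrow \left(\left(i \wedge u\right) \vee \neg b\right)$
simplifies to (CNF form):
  $\left(i \vee \neg b\right) \wedge \left(u \vee \neg b\right)$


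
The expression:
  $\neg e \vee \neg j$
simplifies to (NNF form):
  $\neg e \vee \neg j$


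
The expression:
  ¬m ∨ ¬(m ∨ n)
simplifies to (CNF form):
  ¬m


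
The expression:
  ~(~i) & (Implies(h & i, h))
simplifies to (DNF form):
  i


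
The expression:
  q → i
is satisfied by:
  {i: True, q: False}
  {q: False, i: False}
  {q: True, i: True}


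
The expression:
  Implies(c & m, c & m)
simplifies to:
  True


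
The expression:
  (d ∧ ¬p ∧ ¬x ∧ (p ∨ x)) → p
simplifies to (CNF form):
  True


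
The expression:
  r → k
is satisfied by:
  {k: True, r: False}
  {r: False, k: False}
  {r: True, k: True}


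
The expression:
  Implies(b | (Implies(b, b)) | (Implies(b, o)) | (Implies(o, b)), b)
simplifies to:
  b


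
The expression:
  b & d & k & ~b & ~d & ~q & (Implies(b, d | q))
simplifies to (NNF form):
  False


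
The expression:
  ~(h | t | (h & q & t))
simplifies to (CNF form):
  ~h & ~t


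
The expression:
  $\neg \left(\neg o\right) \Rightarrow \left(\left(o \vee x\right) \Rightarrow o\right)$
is always true.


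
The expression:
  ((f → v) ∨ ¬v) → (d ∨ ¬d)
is always true.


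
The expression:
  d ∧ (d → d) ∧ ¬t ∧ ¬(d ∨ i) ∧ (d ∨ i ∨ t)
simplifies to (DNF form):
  False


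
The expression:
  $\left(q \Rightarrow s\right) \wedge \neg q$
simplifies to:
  $\neg q$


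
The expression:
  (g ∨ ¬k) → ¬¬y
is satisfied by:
  {y: True, k: True, g: False}
  {y: True, k: False, g: False}
  {y: True, g: True, k: True}
  {y: True, g: True, k: False}
  {k: True, g: False, y: False}


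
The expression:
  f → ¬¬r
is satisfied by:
  {r: True, f: False}
  {f: False, r: False}
  {f: True, r: True}


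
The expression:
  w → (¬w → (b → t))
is always true.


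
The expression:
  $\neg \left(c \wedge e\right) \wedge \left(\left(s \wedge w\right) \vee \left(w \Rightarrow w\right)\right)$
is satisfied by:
  {c: False, e: False}
  {e: True, c: False}
  {c: True, e: False}


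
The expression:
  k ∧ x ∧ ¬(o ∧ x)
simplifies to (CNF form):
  k ∧ x ∧ ¬o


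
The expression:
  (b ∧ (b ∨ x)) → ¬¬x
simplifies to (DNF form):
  x ∨ ¬b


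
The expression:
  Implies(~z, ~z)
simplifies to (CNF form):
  True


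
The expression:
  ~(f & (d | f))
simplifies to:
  ~f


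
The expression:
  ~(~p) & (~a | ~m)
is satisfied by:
  {p: True, m: False, a: False}
  {p: True, a: True, m: False}
  {p: True, m: True, a: False}


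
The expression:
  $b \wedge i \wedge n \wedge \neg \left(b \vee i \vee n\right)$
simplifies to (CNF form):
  $\text{False}$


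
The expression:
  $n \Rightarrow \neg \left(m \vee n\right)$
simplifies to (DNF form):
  $\neg n$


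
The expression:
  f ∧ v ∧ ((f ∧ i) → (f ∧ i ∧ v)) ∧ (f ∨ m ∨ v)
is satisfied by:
  {f: True, v: True}


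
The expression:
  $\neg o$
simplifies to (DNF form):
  $\neg o$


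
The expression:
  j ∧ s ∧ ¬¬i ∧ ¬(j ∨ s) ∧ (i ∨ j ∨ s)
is never true.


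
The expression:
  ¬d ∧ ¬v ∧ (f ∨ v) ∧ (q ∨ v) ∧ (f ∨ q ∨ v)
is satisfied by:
  {f: True, q: True, d: False, v: False}


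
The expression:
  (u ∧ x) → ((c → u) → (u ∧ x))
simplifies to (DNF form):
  True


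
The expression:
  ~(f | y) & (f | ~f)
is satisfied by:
  {y: False, f: False}


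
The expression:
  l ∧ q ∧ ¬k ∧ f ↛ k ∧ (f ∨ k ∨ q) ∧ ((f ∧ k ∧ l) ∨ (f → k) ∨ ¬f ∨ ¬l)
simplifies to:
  False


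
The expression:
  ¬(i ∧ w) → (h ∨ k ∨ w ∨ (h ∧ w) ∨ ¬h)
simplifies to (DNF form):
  True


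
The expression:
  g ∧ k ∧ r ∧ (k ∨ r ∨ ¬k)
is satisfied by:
  {r: True, g: True, k: True}


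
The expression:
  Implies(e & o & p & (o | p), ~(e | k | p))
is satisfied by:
  {p: False, e: False, o: False}
  {o: True, p: False, e: False}
  {e: True, p: False, o: False}
  {o: True, e: True, p: False}
  {p: True, o: False, e: False}
  {o: True, p: True, e: False}
  {e: True, p: True, o: False}


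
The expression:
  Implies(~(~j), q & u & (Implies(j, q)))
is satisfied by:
  {q: True, u: True, j: False}
  {q: True, u: False, j: False}
  {u: True, q: False, j: False}
  {q: False, u: False, j: False}
  {j: True, q: True, u: True}


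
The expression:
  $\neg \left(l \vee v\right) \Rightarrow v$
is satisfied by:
  {v: True, l: True}
  {v: True, l: False}
  {l: True, v: False}


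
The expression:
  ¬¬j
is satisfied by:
  {j: True}


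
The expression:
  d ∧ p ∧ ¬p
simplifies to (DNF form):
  False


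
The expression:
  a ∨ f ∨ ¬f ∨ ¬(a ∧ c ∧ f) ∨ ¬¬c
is always true.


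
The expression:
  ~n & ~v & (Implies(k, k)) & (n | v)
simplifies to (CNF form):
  False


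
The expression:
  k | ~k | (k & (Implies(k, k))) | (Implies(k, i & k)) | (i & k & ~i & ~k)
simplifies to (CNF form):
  True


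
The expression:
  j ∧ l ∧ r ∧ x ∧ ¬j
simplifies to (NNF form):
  False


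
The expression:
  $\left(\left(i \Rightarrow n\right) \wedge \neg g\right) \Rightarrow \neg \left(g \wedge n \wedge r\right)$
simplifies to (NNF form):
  $\text{True}$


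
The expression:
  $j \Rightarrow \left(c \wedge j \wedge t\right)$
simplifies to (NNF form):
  $\left(c \wedge t\right) \vee \neg j$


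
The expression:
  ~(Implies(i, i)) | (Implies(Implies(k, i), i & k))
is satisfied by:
  {k: True}


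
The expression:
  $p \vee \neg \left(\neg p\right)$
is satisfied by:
  {p: True}


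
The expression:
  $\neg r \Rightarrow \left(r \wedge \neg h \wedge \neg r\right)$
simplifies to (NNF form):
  $r$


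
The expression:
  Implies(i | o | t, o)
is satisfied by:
  {o: True, i: False, t: False}
  {o: True, t: True, i: False}
  {o: True, i: True, t: False}
  {o: True, t: True, i: True}
  {t: False, i: False, o: False}


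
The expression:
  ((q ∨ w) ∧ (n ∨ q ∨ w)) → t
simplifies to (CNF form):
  (t ∨ ¬q) ∧ (t ∨ ¬w)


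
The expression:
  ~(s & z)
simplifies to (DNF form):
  ~s | ~z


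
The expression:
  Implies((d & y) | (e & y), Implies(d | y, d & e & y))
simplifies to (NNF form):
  ~y | (d & e) | (~d & ~e)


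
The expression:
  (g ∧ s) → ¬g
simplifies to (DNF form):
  ¬g ∨ ¬s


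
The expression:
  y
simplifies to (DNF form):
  y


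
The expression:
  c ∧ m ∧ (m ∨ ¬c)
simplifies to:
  c ∧ m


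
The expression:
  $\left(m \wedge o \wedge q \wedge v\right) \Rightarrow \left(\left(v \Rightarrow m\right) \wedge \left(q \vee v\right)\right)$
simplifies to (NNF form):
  $\text{True}$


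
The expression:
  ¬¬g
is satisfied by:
  {g: True}


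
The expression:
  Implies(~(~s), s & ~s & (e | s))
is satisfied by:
  {s: False}


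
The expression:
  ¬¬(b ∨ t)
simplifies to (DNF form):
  b ∨ t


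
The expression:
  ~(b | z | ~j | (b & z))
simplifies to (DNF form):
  j & ~b & ~z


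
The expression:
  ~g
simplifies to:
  ~g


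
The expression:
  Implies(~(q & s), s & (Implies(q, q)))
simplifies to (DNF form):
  s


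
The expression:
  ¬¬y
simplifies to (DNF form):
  y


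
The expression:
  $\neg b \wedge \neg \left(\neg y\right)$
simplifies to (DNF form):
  $y \wedge \neg b$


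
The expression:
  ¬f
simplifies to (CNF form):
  ¬f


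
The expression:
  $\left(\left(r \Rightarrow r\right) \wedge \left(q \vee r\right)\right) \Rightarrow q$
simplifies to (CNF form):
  $q \vee \neg r$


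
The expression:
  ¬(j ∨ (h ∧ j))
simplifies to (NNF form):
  ¬j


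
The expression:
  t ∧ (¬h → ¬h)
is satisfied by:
  {t: True}


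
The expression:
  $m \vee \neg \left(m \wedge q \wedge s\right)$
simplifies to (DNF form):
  $\text{True}$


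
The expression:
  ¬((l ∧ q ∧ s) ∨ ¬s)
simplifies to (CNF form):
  s ∧ (¬l ∨ ¬q)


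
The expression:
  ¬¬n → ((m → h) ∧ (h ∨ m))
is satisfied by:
  {h: True, n: False}
  {n: False, h: False}
  {n: True, h: True}


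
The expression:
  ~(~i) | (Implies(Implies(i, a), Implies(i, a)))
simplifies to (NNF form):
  True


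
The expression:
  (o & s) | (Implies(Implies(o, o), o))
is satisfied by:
  {o: True}


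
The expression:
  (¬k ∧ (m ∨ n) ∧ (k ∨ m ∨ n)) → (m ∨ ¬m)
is always true.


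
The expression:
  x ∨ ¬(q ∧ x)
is always true.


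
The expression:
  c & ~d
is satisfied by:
  {c: True, d: False}


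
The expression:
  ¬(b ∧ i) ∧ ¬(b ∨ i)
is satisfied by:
  {i: False, b: False}


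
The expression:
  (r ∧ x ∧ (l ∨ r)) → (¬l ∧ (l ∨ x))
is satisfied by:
  {l: False, x: False, r: False}
  {r: True, l: False, x: False}
  {x: True, l: False, r: False}
  {r: True, x: True, l: False}
  {l: True, r: False, x: False}
  {r: True, l: True, x: False}
  {x: True, l: True, r: False}


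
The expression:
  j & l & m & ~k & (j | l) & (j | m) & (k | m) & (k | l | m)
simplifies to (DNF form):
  j & l & m & ~k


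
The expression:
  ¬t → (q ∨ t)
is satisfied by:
  {t: True, q: True}
  {t: True, q: False}
  {q: True, t: False}


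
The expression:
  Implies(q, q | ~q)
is always true.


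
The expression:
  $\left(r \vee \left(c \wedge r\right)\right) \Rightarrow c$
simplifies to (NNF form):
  $c \vee \neg r$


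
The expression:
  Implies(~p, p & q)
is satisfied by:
  {p: True}


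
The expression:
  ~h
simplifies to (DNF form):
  ~h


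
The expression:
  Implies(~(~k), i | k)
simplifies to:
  True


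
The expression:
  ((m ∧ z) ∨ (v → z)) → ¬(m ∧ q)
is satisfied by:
  {v: True, m: False, q: False, z: False}
  {v: False, m: False, q: False, z: False}
  {z: True, v: True, m: False, q: False}
  {z: True, v: False, m: False, q: False}
  {q: True, v: True, m: False, z: False}
  {q: True, v: False, m: False, z: False}
  {q: True, z: True, v: True, m: False}
  {q: True, z: True, v: False, m: False}
  {m: True, v: True, z: False, q: False}
  {m: True, v: False, z: False, q: False}
  {z: True, m: True, v: True, q: False}
  {z: True, m: True, v: False, q: False}
  {q: True, m: True, v: True, z: False}


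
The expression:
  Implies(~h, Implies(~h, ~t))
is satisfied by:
  {h: True, t: False}
  {t: False, h: False}
  {t: True, h: True}


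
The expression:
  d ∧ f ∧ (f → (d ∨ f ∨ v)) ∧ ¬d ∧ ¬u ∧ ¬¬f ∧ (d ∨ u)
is never true.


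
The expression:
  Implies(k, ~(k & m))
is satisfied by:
  {k: False, m: False}
  {m: True, k: False}
  {k: True, m: False}


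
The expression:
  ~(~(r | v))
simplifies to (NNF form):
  r | v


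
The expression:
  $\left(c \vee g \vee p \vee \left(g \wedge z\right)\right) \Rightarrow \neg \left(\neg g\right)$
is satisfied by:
  {g: True, c: False, p: False}
  {g: True, p: True, c: False}
  {g: True, c: True, p: False}
  {g: True, p: True, c: True}
  {p: False, c: False, g: False}


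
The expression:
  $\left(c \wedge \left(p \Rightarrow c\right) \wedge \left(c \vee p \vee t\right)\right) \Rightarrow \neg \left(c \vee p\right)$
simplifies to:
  $\neg c$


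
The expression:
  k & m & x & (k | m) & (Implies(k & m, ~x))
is never true.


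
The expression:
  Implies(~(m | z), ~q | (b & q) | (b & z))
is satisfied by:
  {b: True, m: True, z: True, q: False}
  {b: True, m: True, z: False, q: False}
  {b: True, z: True, q: False, m: False}
  {b: True, z: False, q: False, m: False}
  {m: True, z: True, q: False, b: False}
  {m: True, z: False, q: False, b: False}
  {z: True, m: False, q: False, b: False}
  {z: False, m: False, q: False, b: False}
  {b: True, m: True, q: True, z: True}
  {b: True, m: True, q: True, z: False}
  {b: True, q: True, z: True, m: False}
  {b: True, q: True, z: False, m: False}
  {q: True, m: True, z: True, b: False}
  {q: True, m: True, z: False, b: False}
  {q: True, z: True, m: False, b: False}


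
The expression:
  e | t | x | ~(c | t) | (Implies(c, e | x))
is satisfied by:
  {x: True, t: True, e: True, c: False}
  {x: True, t: True, c: False, e: False}
  {x: True, e: True, c: False, t: False}
  {x: True, c: False, e: False, t: False}
  {t: True, e: True, c: False, x: False}
  {t: True, c: False, e: False, x: False}
  {e: True, t: False, c: False, x: False}
  {t: False, c: False, e: False, x: False}
  {t: True, x: True, c: True, e: True}
  {t: True, x: True, c: True, e: False}
  {x: True, c: True, e: True, t: False}
  {x: True, c: True, t: False, e: False}
  {e: True, c: True, t: True, x: False}
  {c: True, t: True, x: False, e: False}
  {c: True, e: True, x: False, t: False}


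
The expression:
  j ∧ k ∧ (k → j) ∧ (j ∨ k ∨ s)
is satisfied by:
  {j: True, k: True}


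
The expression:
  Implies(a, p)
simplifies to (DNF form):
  p | ~a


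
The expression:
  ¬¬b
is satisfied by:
  {b: True}


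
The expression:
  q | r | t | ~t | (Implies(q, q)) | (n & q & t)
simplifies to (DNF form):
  True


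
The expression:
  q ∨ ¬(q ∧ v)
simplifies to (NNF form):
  True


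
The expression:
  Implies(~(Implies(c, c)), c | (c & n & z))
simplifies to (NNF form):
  True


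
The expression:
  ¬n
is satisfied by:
  {n: False}


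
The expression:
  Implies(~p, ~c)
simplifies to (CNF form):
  p | ~c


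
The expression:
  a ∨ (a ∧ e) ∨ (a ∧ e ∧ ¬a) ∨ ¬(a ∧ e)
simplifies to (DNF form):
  True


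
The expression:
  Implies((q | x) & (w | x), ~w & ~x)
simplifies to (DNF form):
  (~q & ~x) | (~w & ~x)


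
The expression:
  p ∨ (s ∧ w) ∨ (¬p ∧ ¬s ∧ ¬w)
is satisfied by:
  {p: True, w: False, s: False}
  {p: True, s: True, w: False}
  {p: True, w: True, s: False}
  {p: True, s: True, w: True}
  {s: False, w: False, p: False}
  {s: True, w: True, p: False}


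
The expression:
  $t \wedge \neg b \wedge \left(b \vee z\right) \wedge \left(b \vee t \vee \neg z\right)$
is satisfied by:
  {t: True, z: True, b: False}


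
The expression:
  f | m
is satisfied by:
  {m: True, f: True}
  {m: True, f: False}
  {f: True, m: False}


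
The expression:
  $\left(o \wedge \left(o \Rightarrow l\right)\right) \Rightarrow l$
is always true.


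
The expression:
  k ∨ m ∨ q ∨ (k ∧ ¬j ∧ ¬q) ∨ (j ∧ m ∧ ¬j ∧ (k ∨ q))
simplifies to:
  k ∨ m ∨ q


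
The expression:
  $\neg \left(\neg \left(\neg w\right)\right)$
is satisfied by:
  {w: False}


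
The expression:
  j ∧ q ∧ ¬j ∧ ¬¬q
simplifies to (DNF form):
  False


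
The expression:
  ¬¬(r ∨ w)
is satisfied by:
  {r: True, w: True}
  {r: True, w: False}
  {w: True, r: False}


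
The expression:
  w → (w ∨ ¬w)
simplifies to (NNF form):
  True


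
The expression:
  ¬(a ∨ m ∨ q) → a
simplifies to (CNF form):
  a ∨ m ∨ q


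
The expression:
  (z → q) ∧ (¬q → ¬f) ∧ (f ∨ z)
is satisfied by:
  {z: True, f: True, q: True}
  {z: True, q: True, f: False}
  {f: True, q: True, z: False}


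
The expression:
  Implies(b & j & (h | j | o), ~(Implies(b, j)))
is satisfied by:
  {b: False, j: False}
  {j: True, b: False}
  {b: True, j: False}


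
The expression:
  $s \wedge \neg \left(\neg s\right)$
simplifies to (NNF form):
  $s$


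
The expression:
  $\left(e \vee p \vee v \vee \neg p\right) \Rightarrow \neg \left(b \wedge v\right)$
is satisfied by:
  {v: False, b: False}
  {b: True, v: False}
  {v: True, b: False}


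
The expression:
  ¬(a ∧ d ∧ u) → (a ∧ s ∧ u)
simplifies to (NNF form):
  a ∧ u ∧ (d ∨ s)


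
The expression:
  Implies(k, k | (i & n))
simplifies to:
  True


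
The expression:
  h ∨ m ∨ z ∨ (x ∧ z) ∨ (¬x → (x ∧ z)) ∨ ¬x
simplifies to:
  True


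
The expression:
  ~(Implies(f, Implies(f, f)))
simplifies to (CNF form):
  False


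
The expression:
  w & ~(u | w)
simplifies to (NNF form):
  False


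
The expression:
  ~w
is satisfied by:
  {w: False}


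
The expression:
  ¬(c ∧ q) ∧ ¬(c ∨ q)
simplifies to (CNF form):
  ¬c ∧ ¬q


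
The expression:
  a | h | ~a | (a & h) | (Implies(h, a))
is always true.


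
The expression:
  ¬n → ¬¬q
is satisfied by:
  {n: True, q: True}
  {n: True, q: False}
  {q: True, n: False}


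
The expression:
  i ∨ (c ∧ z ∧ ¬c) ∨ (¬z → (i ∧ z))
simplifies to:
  i ∨ z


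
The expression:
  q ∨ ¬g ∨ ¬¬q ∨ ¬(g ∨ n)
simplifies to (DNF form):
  q ∨ ¬g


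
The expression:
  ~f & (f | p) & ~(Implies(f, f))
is never true.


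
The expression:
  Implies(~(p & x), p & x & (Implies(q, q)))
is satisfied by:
  {p: True, x: True}


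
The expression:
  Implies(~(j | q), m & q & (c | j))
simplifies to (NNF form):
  j | q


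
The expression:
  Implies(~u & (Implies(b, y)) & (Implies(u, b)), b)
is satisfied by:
  {b: True, u: True}
  {b: True, u: False}
  {u: True, b: False}


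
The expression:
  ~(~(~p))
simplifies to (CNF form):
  ~p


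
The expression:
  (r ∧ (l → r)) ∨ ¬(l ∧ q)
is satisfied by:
  {r: True, l: False, q: False}
  {l: False, q: False, r: False}
  {r: True, q: True, l: False}
  {q: True, l: False, r: False}
  {r: True, l: True, q: False}
  {l: True, r: False, q: False}
  {r: True, q: True, l: True}


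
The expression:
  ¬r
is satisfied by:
  {r: False}


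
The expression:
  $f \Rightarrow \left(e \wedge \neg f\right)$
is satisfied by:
  {f: False}


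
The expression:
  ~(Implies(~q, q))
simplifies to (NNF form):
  ~q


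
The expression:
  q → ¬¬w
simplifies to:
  w ∨ ¬q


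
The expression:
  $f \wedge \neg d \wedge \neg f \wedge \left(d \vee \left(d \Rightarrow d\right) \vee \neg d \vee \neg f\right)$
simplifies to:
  $\text{False}$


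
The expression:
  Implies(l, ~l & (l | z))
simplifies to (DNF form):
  ~l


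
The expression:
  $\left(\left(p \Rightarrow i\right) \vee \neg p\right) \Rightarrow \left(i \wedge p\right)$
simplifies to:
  $p$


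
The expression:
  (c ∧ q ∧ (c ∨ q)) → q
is always true.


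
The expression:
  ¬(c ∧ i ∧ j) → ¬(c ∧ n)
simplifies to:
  (i ∧ j) ∨ ¬c ∨ ¬n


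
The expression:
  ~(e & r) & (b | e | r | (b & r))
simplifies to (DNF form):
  (b & ~e) | (e & ~r) | (r & ~e)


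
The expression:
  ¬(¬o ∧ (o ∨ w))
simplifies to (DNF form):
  o ∨ ¬w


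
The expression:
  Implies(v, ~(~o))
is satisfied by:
  {o: True, v: False}
  {v: False, o: False}
  {v: True, o: True}


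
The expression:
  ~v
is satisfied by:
  {v: False}


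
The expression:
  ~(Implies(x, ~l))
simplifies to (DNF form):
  l & x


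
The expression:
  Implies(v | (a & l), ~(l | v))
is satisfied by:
  {v: False, l: False, a: False}
  {a: True, v: False, l: False}
  {l: True, v: False, a: False}


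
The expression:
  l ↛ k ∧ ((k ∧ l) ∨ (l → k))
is never true.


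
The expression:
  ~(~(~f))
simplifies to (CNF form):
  ~f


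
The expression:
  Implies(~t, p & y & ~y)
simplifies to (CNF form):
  t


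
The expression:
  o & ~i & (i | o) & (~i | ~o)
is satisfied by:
  {o: True, i: False}


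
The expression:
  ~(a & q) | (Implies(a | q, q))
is always true.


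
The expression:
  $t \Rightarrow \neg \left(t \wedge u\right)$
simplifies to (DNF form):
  $\neg t \vee \neg u$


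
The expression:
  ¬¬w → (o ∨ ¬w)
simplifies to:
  o ∨ ¬w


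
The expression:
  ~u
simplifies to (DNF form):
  ~u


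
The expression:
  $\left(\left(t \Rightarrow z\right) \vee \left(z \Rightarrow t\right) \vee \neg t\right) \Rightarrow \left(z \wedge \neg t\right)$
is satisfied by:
  {z: True, t: False}


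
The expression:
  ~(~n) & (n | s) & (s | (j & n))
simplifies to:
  n & (j | s)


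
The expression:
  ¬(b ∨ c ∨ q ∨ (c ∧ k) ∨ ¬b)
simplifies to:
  False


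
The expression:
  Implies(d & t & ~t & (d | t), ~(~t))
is always true.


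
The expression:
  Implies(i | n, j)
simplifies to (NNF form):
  j | (~i & ~n)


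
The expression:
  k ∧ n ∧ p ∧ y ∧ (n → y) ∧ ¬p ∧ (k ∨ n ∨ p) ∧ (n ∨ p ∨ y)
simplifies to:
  False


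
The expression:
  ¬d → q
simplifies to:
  d ∨ q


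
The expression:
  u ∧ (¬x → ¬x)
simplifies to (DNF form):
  u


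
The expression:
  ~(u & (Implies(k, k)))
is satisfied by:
  {u: False}


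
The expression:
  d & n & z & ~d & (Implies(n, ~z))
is never true.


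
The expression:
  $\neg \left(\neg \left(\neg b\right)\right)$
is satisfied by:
  {b: False}


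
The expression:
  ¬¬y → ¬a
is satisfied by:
  {y: False, a: False}
  {a: True, y: False}
  {y: True, a: False}


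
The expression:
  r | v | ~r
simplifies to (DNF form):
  True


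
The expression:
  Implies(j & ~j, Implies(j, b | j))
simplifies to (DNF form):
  True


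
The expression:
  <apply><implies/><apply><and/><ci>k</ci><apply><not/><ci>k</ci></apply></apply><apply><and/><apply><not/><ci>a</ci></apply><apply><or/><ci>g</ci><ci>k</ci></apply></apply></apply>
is always true.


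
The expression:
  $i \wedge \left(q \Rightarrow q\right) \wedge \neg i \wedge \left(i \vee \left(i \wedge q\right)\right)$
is never true.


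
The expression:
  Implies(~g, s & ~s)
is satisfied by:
  {g: True}


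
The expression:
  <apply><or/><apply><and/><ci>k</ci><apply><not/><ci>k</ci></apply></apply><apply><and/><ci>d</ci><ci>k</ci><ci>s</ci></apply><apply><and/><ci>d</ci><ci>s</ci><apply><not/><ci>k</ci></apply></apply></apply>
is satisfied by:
  {s: True, d: True}


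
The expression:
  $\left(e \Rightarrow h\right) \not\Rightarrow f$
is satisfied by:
  {h: True, f: False, e: False}
  {f: False, e: False, h: False}
  {h: True, e: True, f: False}


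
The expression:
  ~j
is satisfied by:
  {j: False}


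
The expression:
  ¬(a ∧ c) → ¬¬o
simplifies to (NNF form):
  o ∨ (a ∧ c)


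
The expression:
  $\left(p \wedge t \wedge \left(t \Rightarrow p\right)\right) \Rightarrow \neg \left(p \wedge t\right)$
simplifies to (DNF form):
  $\neg p \vee \neg t$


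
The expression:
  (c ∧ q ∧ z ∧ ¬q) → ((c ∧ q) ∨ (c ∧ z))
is always true.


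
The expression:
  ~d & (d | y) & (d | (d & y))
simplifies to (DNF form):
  False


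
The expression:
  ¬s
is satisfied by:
  {s: False}


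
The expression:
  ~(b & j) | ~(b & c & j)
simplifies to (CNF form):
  ~b | ~c | ~j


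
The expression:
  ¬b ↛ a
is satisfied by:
  {b: False, a: False}


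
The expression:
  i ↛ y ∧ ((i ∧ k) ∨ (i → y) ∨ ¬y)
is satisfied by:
  {i: True, y: False}


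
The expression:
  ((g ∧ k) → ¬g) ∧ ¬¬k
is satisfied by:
  {k: True, g: False}


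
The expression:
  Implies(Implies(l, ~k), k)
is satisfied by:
  {k: True}


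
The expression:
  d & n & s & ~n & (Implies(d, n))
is never true.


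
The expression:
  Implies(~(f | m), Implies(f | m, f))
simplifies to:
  True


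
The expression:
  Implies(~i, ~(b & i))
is always true.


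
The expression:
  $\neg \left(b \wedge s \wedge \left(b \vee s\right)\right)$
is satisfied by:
  {s: False, b: False}
  {b: True, s: False}
  {s: True, b: False}


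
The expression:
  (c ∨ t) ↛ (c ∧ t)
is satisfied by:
  {c: True, t: False}
  {t: True, c: False}


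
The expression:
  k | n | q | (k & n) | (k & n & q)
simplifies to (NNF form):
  k | n | q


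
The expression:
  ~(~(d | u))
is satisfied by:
  {d: True, u: True}
  {d: True, u: False}
  {u: True, d: False}


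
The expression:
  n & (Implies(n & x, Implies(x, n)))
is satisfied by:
  {n: True}


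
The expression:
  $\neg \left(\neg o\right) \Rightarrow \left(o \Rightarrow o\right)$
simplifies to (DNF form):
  $\text{True}$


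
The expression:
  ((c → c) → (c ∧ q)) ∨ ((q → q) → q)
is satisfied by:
  {q: True}


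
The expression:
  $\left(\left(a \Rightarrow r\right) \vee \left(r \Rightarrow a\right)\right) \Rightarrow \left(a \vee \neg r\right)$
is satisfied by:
  {a: True, r: False}
  {r: False, a: False}
  {r: True, a: True}


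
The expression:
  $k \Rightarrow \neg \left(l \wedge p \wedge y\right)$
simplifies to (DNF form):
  $\neg k \vee \neg l \vee \neg p \vee \neg y$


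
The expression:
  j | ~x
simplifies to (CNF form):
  j | ~x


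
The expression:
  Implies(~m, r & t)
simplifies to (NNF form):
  m | (r & t)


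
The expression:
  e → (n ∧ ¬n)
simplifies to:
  ¬e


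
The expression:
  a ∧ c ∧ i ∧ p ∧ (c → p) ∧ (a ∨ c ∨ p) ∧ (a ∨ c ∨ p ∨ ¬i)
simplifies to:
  a ∧ c ∧ i ∧ p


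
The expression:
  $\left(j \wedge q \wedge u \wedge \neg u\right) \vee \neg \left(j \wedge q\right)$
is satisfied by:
  {q: False, j: False}
  {j: True, q: False}
  {q: True, j: False}


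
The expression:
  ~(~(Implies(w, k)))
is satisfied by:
  {k: True, w: False}
  {w: False, k: False}
  {w: True, k: True}


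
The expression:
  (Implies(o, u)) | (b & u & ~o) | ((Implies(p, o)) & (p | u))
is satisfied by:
  {u: True, p: True, o: False}
  {u: True, o: False, p: False}
  {p: True, o: False, u: False}
  {p: False, o: False, u: False}
  {u: True, p: True, o: True}
  {u: True, o: True, p: False}
  {p: True, o: True, u: False}


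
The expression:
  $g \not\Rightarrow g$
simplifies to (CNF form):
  $\text{False}$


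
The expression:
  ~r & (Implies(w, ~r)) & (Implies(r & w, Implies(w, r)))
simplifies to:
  ~r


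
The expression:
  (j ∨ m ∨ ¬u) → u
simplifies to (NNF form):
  u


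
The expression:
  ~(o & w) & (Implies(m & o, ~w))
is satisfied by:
  {w: False, o: False}
  {o: True, w: False}
  {w: True, o: False}


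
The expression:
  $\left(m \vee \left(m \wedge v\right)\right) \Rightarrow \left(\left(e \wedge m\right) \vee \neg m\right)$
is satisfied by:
  {e: True, m: False}
  {m: False, e: False}
  {m: True, e: True}


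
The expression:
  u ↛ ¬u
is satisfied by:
  {u: True}


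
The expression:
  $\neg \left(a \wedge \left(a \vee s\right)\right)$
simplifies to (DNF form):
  $\neg a$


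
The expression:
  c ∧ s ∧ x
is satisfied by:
  {c: True, s: True, x: True}


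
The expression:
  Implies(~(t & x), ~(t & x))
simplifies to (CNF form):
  True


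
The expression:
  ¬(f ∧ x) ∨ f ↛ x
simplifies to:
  ¬f ∨ ¬x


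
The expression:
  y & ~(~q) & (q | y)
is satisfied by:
  {y: True, q: True}


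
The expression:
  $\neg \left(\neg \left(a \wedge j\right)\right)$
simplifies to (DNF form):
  $a \wedge j$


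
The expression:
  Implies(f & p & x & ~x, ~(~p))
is always true.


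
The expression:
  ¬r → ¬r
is always true.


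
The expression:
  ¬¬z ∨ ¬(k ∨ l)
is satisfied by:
  {z: True, l: False, k: False}
  {z: True, k: True, l: False}
  {z: True, l: True, k: False}
  {z: True, k: True, l: True}
  {k: False, l: False, z: False}


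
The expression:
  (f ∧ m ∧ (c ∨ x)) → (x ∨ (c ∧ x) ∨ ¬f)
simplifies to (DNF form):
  x ∨ ¬c ∨ ¬f ∨ ¬m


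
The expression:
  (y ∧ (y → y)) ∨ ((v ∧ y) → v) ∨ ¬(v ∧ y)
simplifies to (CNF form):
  True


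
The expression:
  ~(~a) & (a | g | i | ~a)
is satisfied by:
  {a: True}


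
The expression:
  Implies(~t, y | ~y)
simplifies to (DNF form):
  True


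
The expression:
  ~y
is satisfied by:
  {y: False}


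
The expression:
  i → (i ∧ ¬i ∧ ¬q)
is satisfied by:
  {i: False}


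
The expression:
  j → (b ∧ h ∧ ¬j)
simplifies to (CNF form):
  ¬j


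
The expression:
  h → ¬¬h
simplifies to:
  True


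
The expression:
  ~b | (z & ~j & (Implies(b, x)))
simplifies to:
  ~b | (x & z & ~j)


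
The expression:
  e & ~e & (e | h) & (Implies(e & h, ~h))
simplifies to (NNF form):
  False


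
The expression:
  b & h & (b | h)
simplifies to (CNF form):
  b & h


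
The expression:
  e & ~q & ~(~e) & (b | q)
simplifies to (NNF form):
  b & e & ~q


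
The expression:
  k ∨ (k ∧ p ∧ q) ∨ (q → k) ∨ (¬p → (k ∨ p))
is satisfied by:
  {k: True, p: True, q: False}
  {k: True, p: False, q: False}
  {p: True, k: False, q: False}
  {k: False, p: False, q: False}
  {k: True, q: True, p: True}
  {k: True, q: True, p: False}
  {q: True, p: True, k: False}


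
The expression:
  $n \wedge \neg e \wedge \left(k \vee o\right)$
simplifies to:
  $n \wedge \neg e \wedge \left(k \vee o\right)$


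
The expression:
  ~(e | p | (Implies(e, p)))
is never true.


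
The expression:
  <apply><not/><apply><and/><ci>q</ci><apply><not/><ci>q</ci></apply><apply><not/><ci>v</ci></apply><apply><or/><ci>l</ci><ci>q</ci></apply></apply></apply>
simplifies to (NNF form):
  <true/>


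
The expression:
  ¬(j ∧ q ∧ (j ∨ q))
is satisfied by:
  {q: False, j: False}
  {j: True, q: False}
  {q: True, j: False}


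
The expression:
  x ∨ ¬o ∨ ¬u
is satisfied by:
  {x: True, u: False, o: False}
  {u: False, o: False, x: False}
  {x: True, o: True, u: False}
  {o: True, u: False, x: False}
  {x: True, u: True, o: False}
  {u: True, x: False, o: False}
  {x: True, o: True, u: True}


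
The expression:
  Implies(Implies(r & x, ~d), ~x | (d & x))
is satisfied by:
  {d: True, x: False}
  {x: False, d: False}
  {x: True, d: True}


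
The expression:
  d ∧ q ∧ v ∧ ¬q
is never true.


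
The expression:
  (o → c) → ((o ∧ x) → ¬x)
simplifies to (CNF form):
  ¬c ∨ ¬o ∨ ¬x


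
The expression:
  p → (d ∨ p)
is always true.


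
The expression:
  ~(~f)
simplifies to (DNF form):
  f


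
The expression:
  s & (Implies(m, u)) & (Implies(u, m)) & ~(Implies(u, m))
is never true.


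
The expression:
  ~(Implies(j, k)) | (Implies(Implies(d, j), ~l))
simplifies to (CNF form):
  (d | j | ~l) & (d | ~k | ~l) & (j | ~j | ~l) & (~j | ~k | ~l)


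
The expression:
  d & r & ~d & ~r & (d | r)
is never true.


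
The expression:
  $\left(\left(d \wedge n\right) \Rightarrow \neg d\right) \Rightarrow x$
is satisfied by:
  {x: True, d: True, n: True}
  {x: True, d: True, n: False}
  {x: True, n: True, d: False}
  {x: True, n: False, d: False}
  {d: True, n: True, x: False}


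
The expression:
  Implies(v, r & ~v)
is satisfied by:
  {v: False}


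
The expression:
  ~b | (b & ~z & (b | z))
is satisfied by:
  {z: False, b: False}
  {b: True, z: False}
  {z: True, b: False}


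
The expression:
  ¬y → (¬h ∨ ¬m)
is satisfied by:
  {y: True, h: False, m: False}
  {h: False, m: False, y: False}
  {y: True, m: True, h: False}
  {m: True, h: False, y: False}
  {y: True, h: True, m: False}
  {h: True, y: False, m: False}
  {y: True, m: True, h: True}


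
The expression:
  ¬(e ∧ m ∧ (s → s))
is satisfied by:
  {m: False, e: False}
  {e: True, m: False}
  {m: True, e: False}


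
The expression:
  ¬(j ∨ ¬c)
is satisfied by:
  {c: True, j: False}


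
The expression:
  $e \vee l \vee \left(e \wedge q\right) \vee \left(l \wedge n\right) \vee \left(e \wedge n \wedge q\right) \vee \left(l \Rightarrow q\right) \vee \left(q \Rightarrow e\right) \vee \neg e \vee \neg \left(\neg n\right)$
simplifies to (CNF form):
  $\text{True}$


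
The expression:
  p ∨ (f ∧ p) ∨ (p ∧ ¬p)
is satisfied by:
  {p: True}


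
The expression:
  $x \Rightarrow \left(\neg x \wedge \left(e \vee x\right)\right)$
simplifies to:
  $\neg x$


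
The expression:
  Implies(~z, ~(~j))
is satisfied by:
  {z: True, j: True}
  {z: True, j: False}
  {j: True, z: False}


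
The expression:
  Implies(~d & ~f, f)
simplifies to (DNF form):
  d | f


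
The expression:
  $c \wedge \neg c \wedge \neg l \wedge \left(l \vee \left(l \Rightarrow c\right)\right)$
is never true.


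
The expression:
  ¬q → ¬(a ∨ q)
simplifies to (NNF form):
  q ∨ ¬a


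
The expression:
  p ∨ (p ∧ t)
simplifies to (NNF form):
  p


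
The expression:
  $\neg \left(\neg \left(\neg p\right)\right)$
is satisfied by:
  {p: False}


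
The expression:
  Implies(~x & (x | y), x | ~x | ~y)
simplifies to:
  True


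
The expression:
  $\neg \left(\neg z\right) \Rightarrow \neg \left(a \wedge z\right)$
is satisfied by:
  {z: False, a: False}
  {a: True, z: False}
  {z: True, a: False}


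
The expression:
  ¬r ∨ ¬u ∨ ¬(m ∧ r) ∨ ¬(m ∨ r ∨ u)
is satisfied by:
  {u: False, m: False, r: False}
  {r: True, u: False, m: False}
  {m: True, u: False, r: False}
  {r: True, m: True, u: False}
  {u: True, r: False, m: False}
  {r: True, u: True, m: False}
  {m: True, u: True, r: False}


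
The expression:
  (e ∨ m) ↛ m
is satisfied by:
  {e: True, m: False}


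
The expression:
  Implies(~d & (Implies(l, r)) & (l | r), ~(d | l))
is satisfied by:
  {d: True, l: False, r: False}
  {l: False, r: False, d: False}
  {r: True, d: True, l: False}
  {r: True, l: False, d: False}
  {d: True, l: True, r: False}
  {l: True, d: False, r: False}
  {r: True, l: True, d: True}


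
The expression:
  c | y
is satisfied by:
  {y: True, c: True}
  {y: True, c: False}
  {c: True, y: False}


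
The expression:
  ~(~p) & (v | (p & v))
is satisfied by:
  {p: True, v: True}


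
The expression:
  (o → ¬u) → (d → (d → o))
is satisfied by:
  {o: True, d: False}
  {d: False, o: False}
  {d: True, o: True}


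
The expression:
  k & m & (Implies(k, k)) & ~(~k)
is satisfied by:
  {m: True, k: True}


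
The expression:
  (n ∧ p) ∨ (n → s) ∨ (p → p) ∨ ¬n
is always true.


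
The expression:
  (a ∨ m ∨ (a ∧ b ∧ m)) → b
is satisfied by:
  {b: True, a: False, m: False}
  {b: True, m: True, a: False}
  {b: True, a: True, m: False}
  {b: True, m: True, a: True}
  {m: False, a: False, b: False}


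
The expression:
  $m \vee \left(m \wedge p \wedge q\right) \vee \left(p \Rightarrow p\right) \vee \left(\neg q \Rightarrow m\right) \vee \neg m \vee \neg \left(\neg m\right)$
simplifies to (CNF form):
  $\text{True}$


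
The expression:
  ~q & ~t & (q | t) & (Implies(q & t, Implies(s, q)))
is never true.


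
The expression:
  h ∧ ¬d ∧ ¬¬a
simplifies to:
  a ∧ h ∧ ¬d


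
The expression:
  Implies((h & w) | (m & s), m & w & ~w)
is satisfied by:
  {w: False, m: False, s: False, h: False}
  {h: True, w: False, m: False, s: False}
  {s: True, w: False, m: False, h: False}
  {h: True, s: True, w: False, m: False}
  {m: True, h: False, w: False, s: False}
  {h: True, m: True, w: False, s: False}
  {w: True, h: False, m: False, s: False}
  {s: True, w: True, h: False, m: False}
  {m: True, w: True, h: False, s: False}
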